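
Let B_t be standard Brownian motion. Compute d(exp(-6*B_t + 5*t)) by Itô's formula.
d(exp(-6*B_t + 5*t)) = (23*exp(-6*B_t + 5*t)) dt + (-6*exp(-6*B_t + 5*t)) dB_t

Itô's formula for f(t, x): d f(t, B_t) = (f_t + (1/2) f_xx) dt + f_x dB_t. Compute partials of f(t, x) = exp(5*t - 6*x):
  f_t(t,x)  = 5*exp(5*t - 6*x)
  f_x(t,x)  = -6*exp(5*t - 6*x)
  f_xx(t,x) = 36*exp(5*t - 6*x)
Assemble drift = f_t + (1/2) f_xx = 23*exp(5*t - 6*x) and diffusion = f_x = -6*exp(5*t - 6*x). Substituting x = B_t:
  d(exp(-6*B_t + 5*t)) = (23*exp(-6*B_t + 5*t)) dt + (-6*exp(-6*B_t + 5*t)) dB_t.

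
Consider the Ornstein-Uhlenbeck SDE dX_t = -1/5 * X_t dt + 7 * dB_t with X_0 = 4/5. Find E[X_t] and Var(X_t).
E[X_t] = 4*exp(-t/5)/5; Var(X_t) = 245/2 - 245*exp(-2*t/5)/2

The OU SDE dX = -theta X dt + sigma dB admits the integrating factor exp(theta t): d(exp(theta t) X_t) = sigma exp(theta t) dB_t. Integrating from 0 to t:
  X_t = x_0 * exp(-theta t) + sigma * int_0^t exp(-theta (t-s)) dB_s.
The Itô integral has mean 0 and (by the Itô isometry) variance sigma^2 * int_0^t exp(-2 theta (t - s)) ds = sigma^2 * (1 - exp(-2 theta t)) / (2 theta).
With theta = 1/5, sigma = 7, x_0 = 4/5:
  E[X_t] = 4/5 * exp(-1/5 t) = 4*exp(-t/5)/5
  Var(X_t) = (7)^2 * (1 - exp(-2*1/5 t)) / (2 * 1/5) = 245/2 - 245*exp(-2*t/5)/2.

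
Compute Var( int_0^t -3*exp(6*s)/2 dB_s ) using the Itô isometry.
Var = 3*exp(12*t)/16 - 3/16

The Itô integral of a deterministic integrand f(s) has mean 0 because each increment f(s) * (B_{s+ds} - B_s) has mean 0. By the Itô isometry:
  Var( int_0^t f(s) dB_s ) = E[ (int_0^t f(s) dB_s)^2 ] = int_0^t f(s)^2 ds.
Here f(s) = -3*exp(6*s)/2, so f(s)^2 = 9*exp(12*s)/4. Integrate:
  int_0^t (9*exp(12*s)/4) ds = 3*exp(12*t)/16 - 3/16.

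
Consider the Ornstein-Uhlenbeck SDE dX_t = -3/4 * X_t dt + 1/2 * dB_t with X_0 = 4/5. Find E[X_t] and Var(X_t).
E[X_t] = 4*exp(-3*t/4)/5; Var(X_t) = 1/6 - exp(-3*t/2)/6

The OU SDE dX = -theta X dt + sigma dB admits the integrating factor exp(theta t): d(exp(theta t) X_t) = sigma exp(theta t) dB_t. Integrating from 0 to t:
  X_t = x_0 * exp(-theta t) + sigma * int_0^t exp(-theta (t-s)) dB_s.
The Itô integral has mean 0 and (by the Itô isometry) variance sigma^2 * int_0^t exp(-2 theta (t - s)) ds = sigma^2 * (1 - exp(-2 theta t)) / (2 theta).
With theta = 3/4, sigma = 1/2, x_0 = 4/5:
  E[X_t] = 4/5 * exp(-3/4 t) = 4*exp(-3*t/4)/5
  Var(X_t) = (1/2)^2 * (1 - exp(-2*3/4 t)) / (2 * 3/4) = 1/6 - exp(-3*t/2)/6.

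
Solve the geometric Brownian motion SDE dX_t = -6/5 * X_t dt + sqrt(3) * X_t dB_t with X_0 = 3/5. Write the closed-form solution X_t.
X_t = 3/5 * exp((-27/10) * t + (sqrt(3)) * B_t)

For GBM dX = mu X dt + sigma X dB with X_0 = x_0, apply Itô to Y = log X: dY = (mu - sigma^2/2) dt + sigma dB, so Y_t = log(x_0) + (mu - sigma^2/2) t + sigma B_t and hence X_t = x_0 * exp((mu - sigma^2/2) t + sigma B_t).
With mu = -6/5, sigma = sqrt(3), x_0 = 3/5, this gives:
  X_t = 3/5 * exp((-27/10) * t + (sqrt(3)) * B_t).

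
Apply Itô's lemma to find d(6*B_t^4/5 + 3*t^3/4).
d(6*B_t^4/5 + 3*t^3/4) = (36*B_t^2/5 + 9*t^2/4) dt + (24*B_t^3/5) dB_t

Itô's formula for f(t, x): d f(t, B_t) = (f_t + (1/2) f_xx) dt + f_x dB_t. Compute partials of f(t, x) = 3*t^3/4 + 6*x^4/5:
  f_t(t,x)  = 9*t^2/4
  f_x(t,x)  = 24*x^3/5
  f_xx(t,x) = 72*x^2/5
Assemble drift = f_t + (1/2) f_xx = 9*t^2/4 + 36*x^2/5 and diffusion = f_x = 24*x^3/5. Substituting x = B_t:
  d(6*B_t^4/5 + 3*t^3/4) = (36*B_t^2/5 + 9*t^2/4) dt + (24*B_t^3/5) dB_t.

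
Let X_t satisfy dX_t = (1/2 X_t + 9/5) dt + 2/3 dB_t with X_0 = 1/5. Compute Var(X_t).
Var(X_t) = 4*exp(t)/9 - 4/9

The variance V(t) = Var(X_t) satisfies V'(t) = 2 a V(t) + c^2 with V(0) = 0 (drift coefficient is linear in X, diffusion is constant). With a = 1/2, c = 2/3, the solution is
  V(t) = (c^2 / (2 a)) * (exp(2 a t) - 1)
       = ((2/3)^2 / (2*(1/2))) * (exp(1 t) - 1)
       = 4*exp(t)/9 - 4/9.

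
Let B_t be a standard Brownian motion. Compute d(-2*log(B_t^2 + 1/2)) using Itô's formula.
d(-2*log(B_t^2 + 1/2)) = (4*(2*B_t^2 - 1)/(2*B_t^2 + 1)^2) dt + (-8*B_t/(2*B_t^2 + 1)) dB_t

Itô's formula for f(B_t) gives d f(B_t) = f'(B_t) dB_t + (1/2) f''(B_t) dt. Compute derivatives of f(x) = -2*log(x^2 + 1/2):
  f'(x)  = -8*x/(2*x^2 + 1)
  f''(x) = 8*(2*x^2 - 1)/(2*x^2 + 1)^2
Substitute x = B_t and multiply the f'' term by 1/2:
  drift     = (1/2) * (8*(2*x^2 - 1)/(2*x^2 + 1)^2) evaluated at B_t = 4*(2*B_t^2 - 1)/(2*B_t^2 + 1)^2
  diffusion = (-8*x/(2*x^2 + 1)) evaluated at B_t = -8*B_t/(2*B_t^2 + 1)
Therefore d(-2*log(B_t^2 + 1/2)) = (4*(2*B_t^2 - 1)/(2*B_t^2 + 1)^2) dt + (-8*B_t/(2*B_t^2 + 1)) dB_t.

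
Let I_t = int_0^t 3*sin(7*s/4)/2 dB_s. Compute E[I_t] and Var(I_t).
E[I_t] = 0; Var(I_t) = 9*t/8 - 9*sin(7*t/2)/28

The Itô integral of a deterministic integrand f(s) has mean 0 because each increment f(s) * (B_{s+ds} - B_s) has mean 0. By the Itô isometry:
  Var( int_0^t f(s) dB_s ) = E[ (int_0^t f(s) dB_s)^2 ] = int_0^t f(s)^2 ds.
Here f(s) = 3*sin(7*s/4)/2, so f(s)^2 = 9*sin(7*s/4)^2/4. Integrate:
  int_0^t (9*sin(7*s/4)^2/4) ds = 9*t/8 - 9*sin(7*t/2)/28.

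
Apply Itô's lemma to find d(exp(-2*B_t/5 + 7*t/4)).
d(exp(-2*B_t/5 + 7*t/4)) = (183*exp(-2*B_t/5 + 7*t/4)/100) dt + (-2*exp(-2*B_t/5 + 7*t/4)/5) dB_t

Itô's formula for f(t, x): d f(t, B_t) = (f_t + (1/2) f_xx) dt + f_x dB_t. Compute partials of f(t, x) = exp(7*t/4 - 2*x/5):
  f_t(t,x)  = 7*exp(7*t/4 - 2*x/5)/4
  f_x(t,x)  = -2*exp(7*t/4 - 2*x/5)/5
  f_xx(t,x) = 4*exp(7*t/4 - 2*x/5)/25
Assemble drift = f_t + (1/2) f_xx = 183*exp(7*t/4 - 2*x/5)/100 and diffusion = f_x = -2*exp(7*t/4 - 2*x/5)/5. Substituting x = B_t:
  d(exp(-2*B_t/5 + 7*t/4)) = (183*exp(-2*B_t/5 + 7*t/4)/100) dt + (-2*exp(-2*B_t/5 + 7*t/4)/5) dB_t.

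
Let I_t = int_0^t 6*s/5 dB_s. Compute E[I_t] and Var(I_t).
E[I_t] = 0; Var(I_t) = 12*t^3/25

The Itô integral of a deterministic integrand f(s) has mean 0 because each increment f(s) * (B_{s+ds} - B_s) has mean 0. By the Itô isometry:
  Var( int_0^t f(s) dB_s ) = E[ (int_0^t f(s) dB_s)^2 ] = int_0^t f(s)^2 ds.
Here f(s) = 6*s/5, so f(s)^2 = 36*s^2/25. Integrate:
  int_0^t (36*s^2/25) ds = 12*t^3/25.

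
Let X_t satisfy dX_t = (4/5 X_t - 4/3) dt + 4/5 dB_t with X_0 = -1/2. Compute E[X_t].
E[X_t] = 5/3 - 13*exp(4*t/5)/6

Taking expectations and using E[dB_t] = 0, the mean m(t) = E[X_t] satisfies the ODE m'(t) = a m(t) + b with m(0) = x_0. With a = 4/5, b = -4/3, x_0 = -1/2, the solution is
  m(t) = x_0 * exp(a t) + (b/a) * (exp(a t) - 1)
       = (-1/2) * exp((4/5) t) + ((-4/3)/(4/5)) * (exp((4/5) t) - 1)
       = 5/3 - 13*exp(4*t/5)/6.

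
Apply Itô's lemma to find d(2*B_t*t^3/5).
d(2*B_t*t^3/5) = (6*B_t*t^2/5) dt + (2*t^3/5) dB_t

Itô's formula for f(t, x): d f(t, B_t) = (f_t + (1/2) f_xx) dt + f_x dB_t. Compute partials of f(t, x) = 2*t^3*x/5:
  f_t(t,x)  = 6*t^2*x/5
  f_x(t,x)  = 2*t^3/5
  f_xx(t,x) = 0
Assemble drift = f_t + (1/2) f_xx = 6*t^2*x/5 and diffusion = f_x = 2*t^3/5. Substituting x = B_t:
  d(2*B_t*t^3/5) = (6*B_t*t^2/5) dt + (2*t^3/5) dB_t.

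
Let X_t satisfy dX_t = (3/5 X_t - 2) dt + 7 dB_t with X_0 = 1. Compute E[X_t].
E[X_t] = 10/3 - 7*exp(3*t/5)/3

Taking expectations and using E[dB_t] = 0, the mean m(t) = E[X_t] satisfies the ODE m'(t) = a m(t) + b with m(0) = x_0. With a = 3/5, b = -2, x_0 = 1, the solution is
  m(t) = x_0 * exp(a t) + (b/a) * (exp(a t) - 1)
       = 1 * exp((3/5) t) + ((-2)/(3/5)) * (exp((3/5) t) - 1)
       = 10/3 - 7*exp(3*t/5)/3.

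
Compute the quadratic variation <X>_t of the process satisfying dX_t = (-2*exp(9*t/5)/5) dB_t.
<X>_t = 2*exp(18*t/5)/45 - 2/45

For an Itô process dX_t = a(t) dt + b(t) dB_t, the quadratic variation is <X>_t = int_0^t b(s)^2 ds (the drift term does not contribute). Here b(s) = -2*exp(9*s/5)/5, so
  b(s)^2 = 4*exp(18*s/5)/25.
Integrating from 0 to t:
  <X>_t = int_0^t (4*exp(18*s/5)/25) ds = 2*exp(18*t/5)/45 - 2/45.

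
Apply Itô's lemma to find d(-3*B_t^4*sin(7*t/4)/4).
d(-3*B_t^4*sin(7*t/4)/4) = (-3*B_t^2*(7*B_t^2*cos(7*t/4) + 24*sin(7*t/4))/16) dt + (-3*B_t^3*sin(7*t/4)) dB_t

Itô's formula for f(t, x): d f(t, B_t) = (f_t + (1/2) f_xx) dt + f_x dB_t. Compute partials of f(t, x) = -3*x^4*sin(7*t/4)/4:
  f_t(t,x)  = -21*x^4*cos(7*t/4)/16
  f_x(t,x)  = -3*x^3*sin(7*t/4)
  f_xx(t,x) = -9*x^2*sin(7*t/4)
Assemble drift = f_t + (1/2) f_xx = -3*x^2*(7*x^2*cos(7*t/4) + 24*sin(7*t/4))/16 and diffusion = f_x = -3*x^3*sin(7*t/4). Substituting x = B_t:
  d(-3*B_t^4*sin(7*t/4)/4) = (-3*B_t^2*(7*B_t^2*cos(7*t/4) + 24*sin(7*t/4))/16) dt + (-3*B_t^3*sin(7*t/4)) dB_t.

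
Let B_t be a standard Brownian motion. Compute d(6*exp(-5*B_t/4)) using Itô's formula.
d(6*exp(-5*B_t/4)) = (75*exp(-5*B_t/4)/16) dt + (-15*exp(-5*B_t/4)/2) dB_t

Itô's formula for f(B_t) gives d f(B_t) = f'(B_t) dB_t + (1/2) f''(B_t) dt. Compute derivatives of f(x) = 6*exp(-5*x/4):
  f'(x)  = -15*exp(-5*x/4)/2
  f''(x) = 75*exp(-5*x/4)/8
Substitute x = B_t and multiply the f'' term by 1/2:
  drift     = (1/2) * (75*exp(-5*x/4)/8) evaluated at B_t = 75*exp(-5*B_t/4)/16
  diffusion = (-15*exp(-5*x/4)/2) evaluated at B_t = -15*exp(-5*B_t/4)/2
Therefore d(6*exp(-5*B_t/4)) = (75*exp(-5*B_t/4)/16) dt + (-15*exp(-5*B_t/4)/2) dB_t.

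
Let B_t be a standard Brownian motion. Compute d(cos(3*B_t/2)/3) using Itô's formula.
d(cos(3*B_t/2)/3) = (-3*cos(3*B_t/2)/8) dt + (-sin(3*B_t/2)/2) dB_t

Itô's formula for f(B_t) gives d f(B_t) = f'(B_t) dB_t + (1/2) f''(B_t) dt. Compute derivatives of f(x) = cos(3*x/2)/3:
  f'(x)  = -sin(3*x/2)/2
  f''(x) = -3*cos(3*x/2)/4
Substitute x = B_t and multiply the f'' term by 1/2:
  drift     = (1/2) * (-3*cos(3*x/2)/4) evaluated at B_t = -3*cos(3*B_t/2)/8
  diffusion = (-sin(3*x/2)/2) evaluated at B_t = -sin(3*B_t/2)/2
Therefore d(cos(3*B_t/2)/3) = (-3*cos(3*B_t/2)/8) dt + (-sin(3*B_t/2)/2) dB_t.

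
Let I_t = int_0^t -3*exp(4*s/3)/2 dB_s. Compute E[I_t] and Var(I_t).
E[I_t] = 0; Var(I_t) = 27*exp(8*t/3)/32 - 27/32

The Itô integral of a deterministic integrand f(s) has mean 0 because each increment f(s) * (B_{s+ds} - B_s) has mean 0. By the Itô isometry:
  Var( int_0^t f(s) dB_s ) = E[ (int_0^t f(s) dB_s)^2 ] = int_0^t f(s)^2 ds.
Here f(s) = -3*exp(4*s/3)/2, so f(s)^2 = 9*exp(8*s/3)/4. Integrate:
  int_0^t (9*exp(8*s/3)/4) ds = 27*exp(8*t/3)/32 - 27/32.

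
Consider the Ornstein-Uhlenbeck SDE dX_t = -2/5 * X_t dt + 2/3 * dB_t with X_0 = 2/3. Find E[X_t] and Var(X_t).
E[X_t] = 2*exp(-2*t/5)/3; Var(X_t) = 5/9 - 5*exp(-4*t/5)/9

The OU SDE dX = -theta X dt + sigma dB admits the integrating factor exp(theta t): d(exp(theta t) X_t) = sigma exp(theta t) dB_t. Integrating from 0 to t:
  X_t = x_0 * exp(-theta t) + sigma * int_0^t exp(-theta (t-s)) dB_s.
The Itô integral has mean 0 and (by the Itô isometry) variance sigma^2 * int_0^t exp(-2 theta (t - s)) ds = sigma^2 * (1 - exp(-2 theta t)) / (2 theta).
With theta = 2/5, sigma = 2/3, x_0 = 2/3:
  E[X_t] = 2/3 * exp(-2/5 t) = 2*exp(-2*t/5)/3
  Var(X_t) = (2/3)^2 * (1 - exp(-2*2/5 t)) / (2 * 2/5) = 5/9 - 5*exp(-4*t/5)/9.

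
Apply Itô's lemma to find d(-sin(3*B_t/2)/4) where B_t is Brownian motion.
d(-sin(3*B_t/2)/4) = (9*sin(3*B_t/2)/32) dt + (-3*cos(3*B_t/2)/8) dB_t

Itô's formula for f(B_t) gives d f(B_t) = f'(B_t) dB_t + (1/2) f''(B_t) dt. Compute derivatives of f(x) = -sin(3*x/2)/4:
  f'(x)  = -3*cos(3*x/2)/8
  f''(x) = 9*sin(3*x/2)/16
Substitute x = B_t and multiply the f'' term by 1/2:
  drift     = (1/2) * (9*sin(3*x/2)/16) evaluated at B_t = 9*sin(3*B_t/2)/32
  diffusion = (-3*cos(3*x/2)/8) evaluated at B_t = -3*cos(3*B_t/2)/8
Therefore d(-sin(3*B_t/2)/4) = (9*sin(3*B_t/2)/32) dt + (-3*cos(3*B_t/2)/8) dB_t.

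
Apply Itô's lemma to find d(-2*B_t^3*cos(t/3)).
d(-2*B_t^3*cos(t/3)) = (2*B_t*(B_t^2*sin(t/3) - 9*cos(t/3))/3) dt + (-6*B_t^2*cos(t/3)) dB_t

Itô's formula for f(t, x): d f(t, B_t) = (f_t + (1/2) f_xx) dt + f_x dB_t. Compute partials of f(t, x) = -2*x^3*cos(t/3):
  f_t(t,x)  = 2*x^3*sin(t/3)/3
  f_x(t,x)  = -6*x^2*cos(t/3)
  f_xx(t,x) = -12*x*cos(t/3)
Assemble drift = f_t + (1/2) f_xx = 2*x*(x^2*sin(t/3) - 9*cos(t/3))/3 and diffusion = f_x = -6*x^2*cos(t/3). Substituting x = B_t:
  d(-2*B_t^3*cos(t/3)) = (2*B_t*(B_t^2*sin(t/3) - 9*cos(t/3))/3) dt + (-6*B_t^2*cos(t/3)) dB_t.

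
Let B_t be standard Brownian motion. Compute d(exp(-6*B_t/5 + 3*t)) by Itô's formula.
d(exp(-6*B_t/5 + 3*t)) = (93*exp(-6*B_t/5 + 3*t)/25) dt + (-6*exp(-6*B_t/5 + 3*t)/5) dB_t

Itô's formula for f(t, x): d f(t, B_t) = (f_t + (1/2) f_xx) dt + f_x dB_t. Compute partials of f(t, x) = exp(3*t - 6*x/5):
  f_t(t,x)  = 3*exp(3*t - 6*x/5)
  f_x(t,x)  = -6*exp(3*t - 6*x/5)/5
  f_xx(t,x) = 36*exp(3*t - 6*x/5)/25
Assemble drift = f_t + (1/2) f_xx = 93*exp(3*t - 6*x/5)/25 and diffusion = f_x = -6*exp(3*t - 6*x/5)/5. Substituting x = B_t:
  d(exp(-6*B_t/5 + 3*t)) = (93*exp(-6*B_t/5 + 3*t)/25) dt + (-6*exp(-6*B_t/5 + 3*t)/5) dB_t.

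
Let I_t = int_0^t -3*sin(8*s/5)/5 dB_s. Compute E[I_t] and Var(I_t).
E[I_t] = 0; Var(I_t) = 9*t/50 - 9*sin(8*t/5)*cos(8*t/5)/80

The Itô integral of a deterministic integrand f(s) has mean 0 because each increment f(s) * (B_{s+ds} - B_s) has mean 0. By the Itô isometry:
  Var( int_0^t f(s) dB_s ) = E[ (int_0^t f(s) dB_s)^2 ] = int_0^t f(s)^2 ds.
Here f(s) = -3*sin(8*s/5)/5, so f(s)^2 = 9*sin(8*s/5)^2/25. Integrate:
  int_0^t (9*sin(8*s/5)^2/25) ds = 9*t/50 - 9*sin(8*t/5)*cos(8*t/5)/80.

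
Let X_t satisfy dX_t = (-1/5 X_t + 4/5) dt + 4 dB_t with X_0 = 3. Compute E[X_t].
E[X_t] = 4 - exp(-t/5)

Taking expectations and using E[dB_t] = 0, the mean m(t) = E[X_t] satisfies the ODE m'(t) = a m(t) + b with m(0) = x_0. With a = -1/5, b = 4/5, x_0 = 3, the solution is
  m(t) = x_0 * exp(a t) + (b/a) * (exp(a t) - 1)
       = 3 * exp((-1/5) t) + ((4/5)/(-1/5)) * (exp((-1/5) t) - 1)
       = 4 - exp(-t/5).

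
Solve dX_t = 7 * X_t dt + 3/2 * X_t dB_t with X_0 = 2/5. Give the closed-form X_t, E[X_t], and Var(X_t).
X_t = 2/5 * exp((47/8) t + (3/2) B_t); E[X_t] = 2*exp(7*t)/5; Var(X_t) = 4*(exp(9*t/4) - 1)*exp(14*t)/25

For GBM dX = mu X dt + sigma X dB with X_0 = x_0, apply Itô to Y = log X: dY = (mu - sigma^2/2) dt + sigma dB, so Y_t = log(x_0) + (mu - sigma^2/2) t + sigma B_t and hence X_t = x_0 * exp((mu - sigma^2/2) t + sigma B_t).
With mu = 7, sigma = 3/2, x_0 = 2/5, this gives:
  X_t = 2/5 * exp((47/8) * t + (3/2) * B_t).
Since sigma*B_t ~ Normal(0, sigma^2 t), E[exp(sigma*B_t)] = exp(sigma^2 t / 2); so E[X_t] = x_0 * exp((mu - sigma^2/2) t) * exp(sigma^2 t / 2) = x_0 * exp(mu t) = 2*exp(7*t)/5.
Var(X_t) = E[X_t^2] - (E[X_t])^2 = x_0^2 * exp(2 mu t) * (exp(sigma^2 t) - 1) = 4*(exp(9*t/4) - 1)*exp(14*t)/25.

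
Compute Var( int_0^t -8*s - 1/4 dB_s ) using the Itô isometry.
Var = t*(1024*t^2 + 96*t + 3)/48

The Itô integral of a deterministic integrand f(s) has mean 0 because each increment f(s) * (B_{s+ds} - B_s) has mean 0. By the Itô isometry:
  Var( int_0^t f(s) dB_s ) = E[ (int_0^t f(s) dB_s)^2 ] = int_0^t f(s)^2 ds.
Here f(s) = -8*s - 1/4, so f(s)^2 = (32*s + 1)^2/16. Integrate:
  int_0^t ((32*s + 1)^2/16) ds = t*(1024*t^2 + 96*t + 3)/48.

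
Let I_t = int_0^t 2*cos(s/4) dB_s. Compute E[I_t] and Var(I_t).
E[I_t] = 0; Var(I_t) = 2*t + 4*sin(t/2)

The Itô integral of a deterministic integrand f(s) has mean 0 because each increment f(s) * (B_{s+ds} - B_s) has mean 0. By the Itô isometry:
  Var( int_0^t f(s) dB_s ) = E[ (int_0^t f(s) dB_s)^2 ] = int_0^t f(s)^2 ds.
Here f(s) = 2*cos(s/4), so f(s)^2 = 4*cos(s/4)^2. Integrate:
  int_0^t (4*cos(s/4)^2) ds = 2*t + 4*sin(t/2).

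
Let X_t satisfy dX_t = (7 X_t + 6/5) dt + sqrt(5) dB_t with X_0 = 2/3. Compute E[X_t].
E[X_t] = 88*exp(7*t)/105 - 6/35

Taking expectations and using E[dB_t] = 0, the mean m(t) = E[X_t] satisfies the ODE m'(t) = a m(t) + b with m(0) = x_0. With a = 7, b = 6/5, x_0 = 2/3, the solution is
  m(t) = x_0 * exp(a t) + (b/a) * (exp(a t) - 1)
       = (2/3) * exp(7 t) + ((6/5)/7) * (exp(7 t) - 1)
       = 88*exp(7*t)/105 - 6/35.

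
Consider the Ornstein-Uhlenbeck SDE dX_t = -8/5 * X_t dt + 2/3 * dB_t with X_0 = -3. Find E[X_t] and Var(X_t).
E[X_t] = -3*exp(-8*t/5); Var(X_t) = 5/36 - 5*exp(-16*t/5)/36

The OU SDE dX = -theta X dt + sigma dB admits the integrating factor exp(theta t): d(exp(theta t) X_t) = sigma exp(theta t) dB_t. Integrating from 0 to t:
  X_t = x_0 * exp(-theta t) + sigma * int_0^t exp(-theta (t-s)) dB_s.
The Itô integral has mean 0 and (by the Itô isometry) variance sigma^2 * int_0^t exp(-2 theta (t - s)) ds = sigma^2 * (1 - exp(-2 theta t)) / (2 theta).
With theta = 8/5, sigma = 2/3, x_0 = -3:
  E[X_t] = -3 * exp(-8/5 t) = -3*exp(-8*t/5)
  Var(X_t) = (2/3)^2 * (1 - exp(-2*8/5 t)) / (2 * 8/5) = 5/36 - 5*exp(-16*t/5)/36.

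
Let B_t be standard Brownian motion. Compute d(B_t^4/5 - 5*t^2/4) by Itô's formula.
d(B_t^4/5 - 5*t^2/4) = (6*B_t^2/5 - 5*t/2) dt + (4*B_t^3/5) dB_t

Itô's formula for f(t, x): d f(t, B_t) = (f_t + (1/2) f_xx) dt + f_x dB_t. Compute partials of f(t, x) = -5*t^2/4 + x^4/5:
  f_t(t,x)  = -5*t/2
  f_x(t,x)  = 4*x^3/5
  f_xx(t,x) = 12*x^2/5
Assemble drift = f_t + (1/2) f_xx = -5*t/2 + 6*x^2/5 and diffusion = f_x = 4*x^3/5. Substituting x = B_t:
  d(B_t^4/5 - 5*t^2/4) = (6*B_t^2/5 - 5*t/2) dt + (4*B_t^3/5) dB_t.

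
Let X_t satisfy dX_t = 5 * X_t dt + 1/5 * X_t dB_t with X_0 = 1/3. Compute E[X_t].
E[X_t] = exp(5*t)/3

For GBM dX = mu X dt + sigma X dB with X_0 = x_0, apply Itô to Y = log X: dY = (mu - sigma^2/2) dt + sigma dB, so Y_t = log(x_0) + (mu - sigma^2/2) t + sigma B_t and hence X_t = x_0 * exp((mu - sigma^2/2) t + sigma B_t).
With mu = 5, sigma = 1/5, x_0 = 1/3, this gives:
  X_t = 1/3 * exp((249/50) * t + (1/5) * B_t).
Since sigma*B_t ~ Normal(0, sigma^2 t), E[exp(sigma*B_t)] = exp(sigma^2 t / 2); so E[X_t] = x_0 * exp((mu - sigma^2/2) t) * exp(sigma^2 t / 2) = x_0 * exp(mu t) = exp(5*t)/3.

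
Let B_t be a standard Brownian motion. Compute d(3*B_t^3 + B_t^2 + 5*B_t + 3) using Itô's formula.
d(3*B_t^3 + B_t^2 + 5*B_t + 3) = (9*B_t + 1) dt + (9*B_t^2 + 2*B_t + 5) dB_t

Itô's formula for f(B_t) gives d f(B_t) = f'(B_t) dB_t + (1/2) f''(B_t) dt. Compute derivatives of f(x) = 3*x^3 + x^2 + 5*x + 3:
  f'(x)  = 9*x^2 + 2*x + 5
  f''(x) = 18*x + 2
Substitute x = B_t and multiply the f'' term by 1/2:
  drift     = (1/2) * (18*x + 2) evaluated at B_t = 9*B_t + 1
  diffusion = (9*x^2 + 2*x + 5) evaluated at B_t = 9*B_t^2 + 2*B_t + 5
Therefore d(3*B_t^3 + B_t^2 + 5*B_t + 3) = (9*B_t + 1) dt + (9*B_t^2 + 2*B_t + 5) dB_t.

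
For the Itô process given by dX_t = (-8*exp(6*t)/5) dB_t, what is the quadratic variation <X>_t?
<X>_t = 16*exp(12*t)/75 - 16/75

For an Itô process dX_t = a(t) dt + b(t) dB_t, the quadratic variation is <X>_t = int_0^t b(s)^2 ds (the drift term does not contribute). Here b(s) = -8*exp(6*s)/5, so
  b(s)^2 = 64*exp(12*s)/25.
Integrating from 0 to t:
  <X>_t = int_0^t (64*exp(12*s)/25) ds = 16*exp(12*t)/75 - 16/75.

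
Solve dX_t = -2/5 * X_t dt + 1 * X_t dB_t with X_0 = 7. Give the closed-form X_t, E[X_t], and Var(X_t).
X_t = 7 * exp((-9/10) t + (1) B_t); E[X_t] = 7*exp(-2*t/5); Var(X_t) = (49*exp(t) - 49)*exp(-4*t/5)

For GBM dX = mu X dt + sigma X dB with X_0 = x_0, apply Itô to Y = log X: dY = (mu - sigma^2/2) dt + sigma dB, so Y_t = log(x_0) + (mu - sigma^2/2) t + sigma B_t and hence X_t = x_0 * exp((mu - sigma^2/2) t + sigma B_t).
With mu = -2/5, sigma = 1, x_0 = 7, this gives:
  X_t = 7 * exp((-9/10) * t + (1) * B_t).
Since sigma*B_t ~ Normal(0, sigma^2 t), E[exp(sigma*B_t)] = exp(sigma^2 t / 2); so E[X_t] = x_0 * exp((mu - sigma^2/2) t) * exp(sigma^2 t / 2) = x_0 * exp(mu t) = 7*exp(-2*t/5).
Var(X_t) = E[X_t^2] - (E[X_t])^2 = x_0^2 * exp(2 mu t) * (exp(sigma^2 t) - 1) = (49*exp(t) - 49)*exp(-4*t/5).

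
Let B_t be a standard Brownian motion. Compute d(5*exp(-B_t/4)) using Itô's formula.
d(5*exp(-B_t/4)) = (5*exp(-B_t/4)/32) dt + (-5*exp(-B_t/4)/4) dB_t

Itô's formula for f(B_t) gives d f(B_t) = f'(B_t) dB_t + (1/2) f''(B_t) dt. Compute derivatives of f(x) = 5*exp(-x/4):
  f'(x)  = -5*exp(-x/4)/4
  f''(x) = 5*exp(-x/4)/16
Substitute x = B_t and multiply the f'' term by 1/2:
  drift     = (1/2) * (5*exp(-x/4)/16) evaluated at B_t = 5*exp(-B_t/4)/32
  diffusion = (-5*exp(-x/4)/4) evaluated at B_t = -5*exp(-B_t/4)/4
Therefore d(5*exp(-B_t/4)) = (5*exp(-B_t/4)/32) dt + (-5*exp(-B_t/4)/4) dB_t.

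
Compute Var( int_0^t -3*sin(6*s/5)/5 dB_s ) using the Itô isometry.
Var = 9*t/50 - 3*sin(12*t/5)/40

The Itô integral of a deterministic integrand f(s) has mean 0 because each increment f(s) * (B_{s+ds} - B_s) has mean 0. By the Itô isometry:
  Var( int_0^t f(s) dB_s ) = E[ (int_0^t f(s) dB_s)^2 ] = int_0^t f(s)^2 ds.
Here f(s) = -3*sin(6*s/5)/5, so f(s)^2 = 9*sin(6*s/5)^2/25. Integrate:
  int_0^t (9*sin(6*s/5)^2/25) ds = 9*t/50 - 3*sin(12*t/5)/40.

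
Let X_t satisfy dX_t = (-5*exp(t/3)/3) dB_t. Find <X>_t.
<X>_t = 25*exp(2*t/3)/6 - 25/6

For an Itô process dX_t = a(t) dt + b(t) dB_t, the quadratic variation is <X>_t = int_0^t b(s)^2 ds (the drift term does not contribute). Here b(s) = -5*exp(s/3)/3, so
  b(s)^2 = 25*exp(2*s/3)/9.
Integrating from 0 to t:
  <X>_t = int_0^t (25*exp(2*s/3)/9) ds = 25*exp(2*t/3)/6 - 25/6.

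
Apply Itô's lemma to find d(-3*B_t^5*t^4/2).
d(-3*B_t^5*t^4/2) = (B_t^3*t^3*(-6*B_t^2 - 15*t)) dt + (-15*B_t^4*t^4/2) dB_t

Itô's formula for f(t, x): d f(t, B_t) = (f_t + (1/2) f_xx) dt + f_x dB_t. Compute partials of f(t, x) = -3*t^4*x^5/2:
  f_t(t,x)  = -6*t^3*x^5
  f_x(t,x)  = -15*t^4*x^4/2
  f_xx(t,x) = -30*t^4*x^3
Assemble drift = f_t + (1/2) f_xx = t^3*x^3*(-15*t - 6*x^2) and diffusion = f_x = -15*t^4*x^4/2. Substituting x = B_t:
  d(-3*B_t^5*t^4/2) = (B_t^3*t^3*(-6*B_t^2 - 15*t)) dt + (-15*B_t^4*t^4/2) dB_t.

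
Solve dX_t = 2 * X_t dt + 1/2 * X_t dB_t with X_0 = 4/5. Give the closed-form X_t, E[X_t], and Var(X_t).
X_t = 4/5 * exp((15/8) t + (1/2) B_t); E[X_t] = 4*exp(2*t)/5; Var(X_t) = 16*(exp(t/4) - 1)*exp(4*t)/25

For GBM dX = mu X dt + sigma X dB with X_0 = x_0, apply Itô to Y = log X: dY = (mu - sigma^2/2) dt + sigma dB, so Y_t = log(x_0) + (mu - sigma^2/2) t + sigma B_t and hence X_t = x_0 * exp((mu - sigma^2/2) t + sigma B_t).
With mu = 2, sigma = 1/2, x_0 = 4/5, this gives:
  X_t = 4/5 * exp((15/8) * t + (1/2) * B_t).
Since sigma*B_t ~ Normal(0, sigma^2 t), E[exp(sigma*B_t)] = exp(sigma^2 t / 2); so E[X_t] = x_0 * exp((mu - sigma^2/2) t) * exp(sigma^2 t / 2) = x_0 * exp(mu t) = 4*exp(2*t)/5.
Var(X_t) = E[X_t^2] - (E[X_t])^2 = x_0^2 * exp(2 mu t) * (exp(sigma^2 t) - 1) = 16*(exp(t/4) - 1)*exp(4*t)/25.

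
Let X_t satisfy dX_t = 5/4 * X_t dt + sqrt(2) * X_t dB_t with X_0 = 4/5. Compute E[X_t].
E[X_t] = 4*exp(5*t/4)/5

For GBM dX = mu X dt + sigma X dB with X_0 = x_0, apply Itô to Y = log X: dY = (mu - sigma^2/2) dt + sigma dB, so Y_t = log(x_0) + (mu - sigma^2/2) t + sigma B_t and hence X_t = x_0 * exp((mu - sigma^2/2) t + sigma B_t).
With mu = 5/4, sigma = sqrt(2), x_0 = 4/5, this gives:
  X_t = 4/5 * exp((1/4) * t + (sqrt(2)) * B_t).
Since sigma*B_t ~ Normal(0, sigma^2 t), E[exp(sigma*B_t)] = exp(sigma^2 t / 2); so E[X_t] = x_0 * exp((mu - sigma^2/2) t) * exp(sigma^2 t / 2) = x_0 * exp(mu t) = 4*exp(5*t/4)/5.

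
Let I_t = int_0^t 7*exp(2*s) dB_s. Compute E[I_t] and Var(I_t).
E[I_t] = 0; Var(I_t) = 49*exp(4*t)/4 - 49/4

The Itô integral of a deterministic integrand f(s) has mean 0 because each increment f(s) * (B_{s+ds} - B_s) has mean 0. By the Itô isometry:
  Var( int_0^t f(s) dB_s ) = E[ (int_0^t f(s) dB_s)^2 ] = int_0^t f(s)^2 ds.
Here f(s) = 7*exp(2*s), so f(s)^2 = 49*exp(4*s). Integrate:
  int_0^t (49*exp(4*s)) ds = 49*exp(4*t)/4 - 49/4.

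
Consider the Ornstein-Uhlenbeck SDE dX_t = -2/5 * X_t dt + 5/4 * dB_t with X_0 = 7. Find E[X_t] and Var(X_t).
E[X_t] = 7*exp(-2*t/5); Var(X_t) = 125/64 - 125*exp(-4*t/5)/64

The OU SDE dX = -theta X dt + sigma dB admits the integrating factor exp(theta t): d(exp(theta t) X_t) = sigma exp(theta t) dB_t. Integrating from 0 to t:
  X_t = x_0 * exp(-theta t) + sigma * int_0^t exp(-theta (t-s)) dB_s.
The Itô integral has mean 0 and (by the Itô isometry) variance sigma^2 * int_0^t exp(-2 theta (t - s)) ds = sigma^2 * (1 - exp(-2 theta t)) / (2 theta).
With theta = 2/5, sigma = 5/4, x_0 = 7:
  E[X_t] = 7 * exp(-2/5 t) = 7*exp(-2*t/5)
  Var(X_t) = (5/4)^2 * (1 - exp(-2*2/5 t)) / (2 * 2/5) = 125/64 - 125*exp(-4*t/5)/64.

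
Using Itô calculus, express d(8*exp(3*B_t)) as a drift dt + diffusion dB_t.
d(8*exp(3*B_t)) = (36*exp(3*B_t)) dt + (24*exp(3*B_t)) dB_t

Itô's formula for f(B_t) gives d f(B_t) = f'(B_t) dB_t + (1/2) f''(B_t) dt. Compute derivatives of f(x) = 8*exp(3*x):
  f'(x)  = 24*exp(3*x)
  f''(x) = 72*exp(3*x)
Substitute x = B_t and multiply the f'' term by 1/2:
  drift     = (1/2) * (72*exp(3*x)) evaluated at B_t = 36*exp(3*B_t)
  diffusion = (24*exp(3*x)) evaluated at B_t = 24*exp(3*B_t)
Therefore d(8*exp(3*B_t)) = (36*exp(3*B_t)) dt + (24*exp(3*B_t)) dB_t.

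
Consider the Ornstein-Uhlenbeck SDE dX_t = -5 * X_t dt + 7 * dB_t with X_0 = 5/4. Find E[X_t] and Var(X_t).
E[X_t] = 5*exp(-5*t)/4; Var(X_t) = 49/10 - 49*exp(-10*t)/10

The OU SDE dX = -theta X dt + sigma dB admits the integrating factor exp(theta t): d(exp(theta t) X_t) = sigma exp(theta t) dB_t. Integrating from 0 to t:
  X_t = x_0 * exp(-theta t) + sigma * int_0^t exp(-theta (t-s)) dB_s.
The Itô integral has mean 0 and (by the Itô isometry) variance sigma^2 * int_0^t exp(-2 theta (t - s)) ds = sigma^2 * (1 - exp(-2 theta t)) / (2 theta).
With theta = 5, sigma = 7, x_0 = 5/4:
  E[X_t] = 5/4 * exp(-5 t) = 5*exp(-5*t)/4
  Var(X_t) = (7)^2 * (1 - exp(-2*5 t)) / (2 * 5) = 49/10 - 49*exp(-10*t)/10.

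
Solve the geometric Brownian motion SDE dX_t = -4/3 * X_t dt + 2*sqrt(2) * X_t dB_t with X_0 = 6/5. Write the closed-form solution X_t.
X_t = 6/5 * exp((-16/3) * t + (2*sqrt(2)) * B_t)

For GBM dX = mu X dt + sigma X dB with X_0 = x_0, apply Itô to Y = log X: dY = (mu - sigma^2/2) dt + sigma dB, so Y_t = log(x_0) + (mu - sigma^2/2) t + sigma B_t and hence X_t = x_0 * exp((mu - sigma^2/2) t + sigma B_t).
With mu = -4/3, sigma = 2*sqrt(2), x_0 = 6/5, this gives:
  X_t = 6/5 * exp((-16/3) * t + (2*sqrt(2)) * B_t).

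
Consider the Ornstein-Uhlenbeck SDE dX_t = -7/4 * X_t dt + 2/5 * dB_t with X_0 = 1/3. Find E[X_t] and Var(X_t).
E[X_t] = exp(-7*t/4)/3; Var(X_t) = 8/175 - 8*exp(-7*t/2)/175

The OU SDE dX = -theta X dt + sigma dB admits the integrating factor exp(theta t): d(exp(theta t) X_t) = sigma exp(theta t) dB_t. Integrating from 0 to t:
  X_t = x_0 * exp(-theta t) + sigma * int_0^t exp(-theta (t-s)) dB_s.
The Itô integral has mean 0 and (by the Itô isometry) variance sigma^2 * int_0^t exp(-2 theta (t - s)) ds = sigma^2 * (1 - exp(-2 theta t)) / (2 theta).
With theta = 7/4, sigma = 2/5, x_0 = 1/3:
  E[X_t] = 1/3 * exp(-7/4 t) = exp(-7*t/4)/3
  Var(X_t) = (2/5)^2 * (1 - exp(-2*7/4 t)) / (2 * 7/4) = 8/175 - 8*exp(-7*t/2)/175.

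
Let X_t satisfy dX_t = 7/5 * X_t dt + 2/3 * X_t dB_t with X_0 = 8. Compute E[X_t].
E[X_t] = 8*exp(7*t/5)

For GBM dX = mu X dt + sigma X dB with X_0 = x_0, apply Itô to Y = log X: dY = (mu - sigma^2/2) dt + sigma dB, so Y_t = log(x_0) + (mu - sigma^2/2) t + sigma B_t and hence X_t = x_0 * exp((mu - sigma^2/2) t + sigma B_t).
With mu = 7/5, sigma = 2/3, x_0 = 8, this gives:
  X_t = 8 * exp((53/45) * t + (2/3) * B_t).
Since sigma*B_t ~ Normal(0, sigma^2 t), E[exp(sigma*B_t)] = exp(sigma^2 t / 2); so E[X_t] = x_0 * exp((mu - sigma^2/2) t) * exp(sigma^2 t / 2) = x_0 * exp(mu t) = 8*exp(7*t/5).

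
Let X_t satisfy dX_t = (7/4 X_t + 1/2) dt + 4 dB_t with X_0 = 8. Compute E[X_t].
E[X_t] = 58*exp(7*t/4)/7 - 2/7

Taking expectations and using E[dB_t] = 0, the mean m(t) = E[X_t] satisfies the ODE m'(t) = a m(t) + b with m(0) = x_0. With a = 7/4, b = 1/2, x_0 = 8, the solution is
  m(t) = x_0 * exp(a t) + (b/a) * (exp(a t) - 1)
       = 8 * exp((7/4) t) + ((1/2)/(7/4)) * (exp((7/4) t) - 1)
       = 58*exp(7*t/4)/7 - 2/7.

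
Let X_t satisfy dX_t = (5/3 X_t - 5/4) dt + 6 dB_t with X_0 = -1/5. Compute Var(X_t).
Var(X_t) = 54*exp(10*t/3)/5 - 54/5

The variance V(t) = Var(X_t) satisfies V'(t) = 2 a V(t) + c^2 with V(0) = 0 (drift coefficient is linear in X, diffusion is constant). With a = 5/3, c = 6, the solution is
  V(t) = (c^2 / (2 a)) * (exp(2 a t) - 1)
       = (6^2 / (2*(5/3))) * (exp((10/3) t) - 1)
       = 54*exp(10*t/3)/5 - 54/5.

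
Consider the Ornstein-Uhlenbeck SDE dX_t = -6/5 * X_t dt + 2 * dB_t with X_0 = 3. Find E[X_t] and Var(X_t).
E[X_t] = 3*exp(-6*t/5); Var(X_t) = 5/3 - 5*exp(-12*t/5)/3

The OU SDE dX = -theta X dt + sigma dB admits the integrating factor exp(theta t): d(exp(theta t) X_t) = sigma exp(theta t) dB_t. Integrating from 0 to t:
  X_t = x_0 * exp(-theta t) + sigma * int_0^t exp(-theta (t-s)) dB_s.
The Itô integral has mean 0 and (by the Itô isometry) variance sigma^2 * int_0^t exp(-2 theta (t - s)) ds = sigma^2 * (1 - exp(-2 theta t)) / (2 theta).
With theta = 6/5, sigma = 2, x_0 = 3:
  E[X_t] = 3 * exp(-6/5 t) = 3*exp(-6*t/5)
  Var(X_t) = (2)^2 * (1 - exp(-2*6/5 t)) / (2 * 6/5) = 5/3 - 5*exp(-12*t/5)/3.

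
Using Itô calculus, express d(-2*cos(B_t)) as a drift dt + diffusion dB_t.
d(-2*cos(B_t)) = (cos(B_t)) dt + (2*sin(B_t)) dB_t

Itô's formula for f(B_t) gives d f(B_t) = f'(B_t) dB_t + (1/2) f''(B_t) dt. Compute derivatives of f(x) = -2*cos(x):
  f'(x)  = 2*sin(x)
  f''(x) = 2*cos(x)
Substitute x = B_t and multiply the f'' term by 1/2:
  drift     = (1/2) * (2*cos(x)) evaluated at B_t = cos(B_t)
  diffusion = (2*sin(x)) evaluated at B_t = 2*sin(B_t)
Therefore d(-2*cos(B_t)) = (cos(B_t)) dt + (2*sin(B_t)) dB_t.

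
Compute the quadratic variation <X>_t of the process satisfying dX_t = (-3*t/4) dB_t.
<X>_t = 3*t^3/16

For an Itô process dX_t = a(t) dt + b(t) dB_t, the quadratic variation is <X>_t = int_0^t b(s)^2 ds (the drift term does not contribute). Here b(s) = -3*s/4, so
  b(s)^2 = 9*s^2/16.
Integrating from 0 to t:
  <X>_t = int_0^t (9*s^2/16) ds = 3*t^3/16.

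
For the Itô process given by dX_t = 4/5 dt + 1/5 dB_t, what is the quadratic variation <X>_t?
<X>_t = t/25

For an Itô process dX_t = a(t) dt + b(t) dB_t, the quadratic variation is <X>_t = int_0^t b(s)^2 ds (the drift term does not contribute). Here b(s) = 1/5, so
  b(s)^2 = 1/25.
Integrating from 0 to t:
  <X>_t = int_0^t (1/25) ds = t/25.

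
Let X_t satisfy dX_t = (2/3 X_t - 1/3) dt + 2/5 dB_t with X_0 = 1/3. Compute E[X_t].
E[X_t] = 1/2 - exp(2*t/3)/6

Taking expectations and using E[dB_t] = 0, the mean m(t) = E[X_t] satisfies the ODE m'(t) = a m(t) + b with m(0) = x_0. With a = 2/3, b = -1/3, x_0 = 1/3, the solution is
  m(t) = x_0 * exp(a t) + (b/a) * (exp(a t) - 1)
       = (1/3) * exp((2/3) t) + ((-1/3)/(2/3)) * (exp((2/3) t) - 1)
       = 1/2 - exp(2*t/3)/6.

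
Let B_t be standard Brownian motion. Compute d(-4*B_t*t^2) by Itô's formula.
d(-4*B_t*t^2) = (-8*B_t*t) dt + (-4*t^2) dB_t

Itô's formula for f(t, x): d f(t, B_t) = (f_t + (1/2) f_xx) dt + f_x dB_t. Compute partials of f(t, x) = -4*t^2*x:
  f_t(t,x)  = -8*t*x
  f_x(t,x)  = -4*t^2
  f_xx(t,x) = 0
Assemble drift = f_t + (1/2) f_xx = -8*t*x and diffusion = f_x = -4*t^2. Substituting x = B_t:
  d(-4*B_t*t^2) = (-8*B_t*t) dt + (-4*t^2) dB_t.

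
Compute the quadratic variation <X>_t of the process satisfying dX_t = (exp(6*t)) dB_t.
<X>_t = exp(12*t)/12 - 1/12

For an Itô process dX_t = a(t) dt + b(t) dB_t, the quadratic variation is <X>_t = int_0^t b(s)^2 ds (the drift term does not contribute). Here b(s) = exp(6*s), so
  b(s)^2 = exp(12*s).
Integrating from 0 to t:
  <X>_t = int_0^t (exp(12*s)) ds = exp(12*t)/12 - 1/12.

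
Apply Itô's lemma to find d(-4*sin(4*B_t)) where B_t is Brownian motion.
d(-4*sin(4*B_t)) = (32*sin(4*B_t)) dt + (-16*cos(4*B_t)) dB_t

Itô's formula for f(B_t) gives d f(B_t) = f'(B_t) dB_t + (1/2) f''(B_t) dt. Compute derivatives of f(x) = -4*sin(4*x):
  f'(x)  = -16*cos(4*x)
  f''(x) = 64*sin(4*x)
Substitute x = B_t and multiply the f'' term by 1/2:
  drift     = (1/2) * (64*sin(4*x)) evaluated at B_t = 32*sin(4*B_t)
  diffusion = (-16*cos(4*x)) evaluated at B_t = -16*cos(4*B_t)
Therefore d(-4*sin(4*B_t)) = (32*sin(4*B_t)) dt + (-16*cos(4*B_t)) dB_t.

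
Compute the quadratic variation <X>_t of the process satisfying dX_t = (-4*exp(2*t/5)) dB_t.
<X>_t = 20*exp(4*t/5) - 20

For an Itô process dX_t = a(t) dt + b(t) dB_t, the quadratic variation is <X>_t = int_0^t b(s)^2 ds (the drift term does not contribute). Here b(s) = -4*exp(2*s/5), so
  b(s)^2 = 16*exp(4*s/5).
Integrating from 0 to t:
  <X>_t = int_0^t (16*exp(4*s/5)) ds = 20*exp(4*t/5) - 20.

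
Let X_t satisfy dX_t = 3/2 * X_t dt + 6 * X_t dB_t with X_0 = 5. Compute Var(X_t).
Var(X_t) = 25*(exp(36*t) - 1)*exp(3*t)

For GBM dX = mu X dt + sigma X dB with X_0 = x_0, apply Itô to Y = log X: dY = (mu - sigma^2/2) dt + sigma dB, so Y_t = log(x_0) + (mu - sigma^2/2) t + sigma B_t and hence X_t = x_0 * exp((mu - sigma^2/2) t + sigma B_t).
With mu = 3/2, sigma = 6, x_0 = 5, this gives:
  X_t = 5 * exp((-33/2) * t + (6) * B_t).
Since sigma*B_t ~ Normal(0, sigma^2 t), E[exp(sigma*B_t)] = exp(sigma^2 t / 2); so E[X_t] = x_0 * exp((mu - sigma^2/2) t) * exp(sigma^2 t / 2) = x_0 * exp(mu t) = 5*exp(3*t/2).
Var(X_t) = E[X_t^2] - (E[X_t])^2 = x_0^2 * exp(2 mu t) * (exp(sigma^2 t) - 1) = 25*(exp(36*t) - 1)*exp(3*t).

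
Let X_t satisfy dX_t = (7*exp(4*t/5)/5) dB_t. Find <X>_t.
<X>_t = 49*exp(8*t/5)/40 - 49/40

For an Itô process dX_t = a(t) dt + b(t) dB_t, the quadratic variation is <X>_t = int_0^t b(s)^2 ds (the drift term does not contribute). Here b(s) = 7*exp(4*s/5)/5, so
  b(s)^2 = 49*exp(8*s/5)/25.
Integrating from 0 to t:
  <X>_t = int_0^t (49*exp(8*s/5)/25) ds = 49*exp(8*t/5)/40 - 49/40.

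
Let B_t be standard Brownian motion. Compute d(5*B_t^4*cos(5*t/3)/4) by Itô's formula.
d(5*B_t^4*cos(5*t/3)/4) = (5*B_t^2*(-5*B_t^2*sin(5*t/3) + 18*cos(5*t/3))/12) dt + (5*B_t^3*cos(5*t/3)) dB_t

Itô's formula for f(t, x): d f(t, B_t) = (f_t + (1/2) f_xx) dt + f_x dB_t. Compute partials of f(t, x) = 5*x^4*cos(5*t/3)/4:
  f_t(t,x)  = -25*x^4*sin(5*t/3)/12
  f_x(t,x)  = 5*x^3*cos(5*t/3)
  f_xx(t,x) = 15*x^2*cos(5*t/3)
Assemble drift = f_t + (1/2) f_xx = 5*x^2*(-5*x^2*sin(5*t/3) + 18*cos(5*t/3))/12 and diffusion = f_x = 5*x^3*cos(5*t/3). Substituting x = B_t:
  d(5*B_t^4*cos(5*t/3)/4) = (5*B_t^2*(-5*B_t^2*sin(5*t/3) + 18*cos(5*t/3))/12) dt + (5*B_t^3*cos(5*t/3)) dB_t.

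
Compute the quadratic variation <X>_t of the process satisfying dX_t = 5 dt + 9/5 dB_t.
<X>_t = 81*t/25

For an Itô process dX_t = a(t) dt + b(t) dB_t, the quadratic variation is <X>_t = int_0^t b(s)^2 ds (the drift term does not contribute). Here b(s) = 9/5, so
  b(s)^2 = 81/25.
Integrating from 0 to t:
  <X>_t = int_0^t (81/25) ds = 81*t/25.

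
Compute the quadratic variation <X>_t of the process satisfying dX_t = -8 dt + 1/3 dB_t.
<X>_t = t/9

For an Itô process dX_t = a(t) dt + b(t) dB_t, the quadratic variation is <X>_t = int_0^t b(s)^2 ds (the drift term does not contribute). Here b(s) = 1/3, so
  b(s)^2 = 1/9.
Integrating from 0 to t:
  <X>_t = int_0^t (1/9) ds = t/9.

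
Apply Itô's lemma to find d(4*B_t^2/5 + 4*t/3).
d(4*B_t^2/5 + 4*t/3) = (32/15) dt + (8*B_t/5) dB_t

Itô's formula for f(t, x): d f(t, B_t) = (f_t + (1/2) f_xx) dt + f_x dB_t. Compute partials of f(t, x) = 4*t/3 + 4*x^2/5:
  f_t(t,x)  = 4/3
  f_x(t,x)  = 8*x/5
  f_xx(t,x) = 8/5
Assemble drift = f_t + (1/2) f_xx = 32/15 and diffusion = f_x = 8*x/5. Substituting x = B_t:
  d(4*B_t^2/5 + 4*t/3) = (32/15) dt + (8*B_t/5) dB_t.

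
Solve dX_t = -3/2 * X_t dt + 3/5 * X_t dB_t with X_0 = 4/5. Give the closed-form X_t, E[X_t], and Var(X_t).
X_t = 4/5 * exp((-42/25) t + (3/5) B_t); E[X_t] = 4*exp(-3*t/2)/5; Var(X_t) = (16*exp(9*t/25) - 16)*exp(-3*t)/25

For GBM dX = mu X dt + sigma X dB with X_0 = x_0, apply Itô to Y = log X: dY = (mu - sigma^2/2) dt + sigma dB, so Y_t = log(x_0) + (mu - sigma^2/2) t + sigma B_t and hence X_t = x_0 * exp((mu - sigma^2/2) t + sigma B_t).
With mu = -3/2, sigma = 3/5, x_0 = 4/5, this gives:
  X_t = 4/5 * exp((-42/25) * t + (3/5) * B_t).
Since sigma*B_t ~ Normal(0, sigma^2 t), E[exp(sigma*B_t)] = exp(sigma^2 t / 2); so E[X_t] = x_0 * exp((mu - sigma^2/2) t) * exp(sigma^2 t / 2) = x_0 * exp(mu t) = 4*exp(-3*t/2)/5.
Var(X_t) = E[X_t^2] - (E[X_t])^2 = x_0^2 * exp(2 mu t) * (exp(sigma^2 t) - 1) = (16*exp(9*t/25) - 16)*exp(-3*t)/25.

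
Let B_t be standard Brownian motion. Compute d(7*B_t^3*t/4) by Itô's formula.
d(7*B_t^3*t/4) = (7*B_t*(B_t^2 + 3*t)/4) dt + (21*B_t^2*t/4) dB_t

Itô's formula for f(t, x): d f(t, B_t) = (f_t + (1/2) f_xx) dt + f_x dB_t. Compute partials of f(t, x) = 7*t*x^3/4:
  f_t(t,x)  = 7*x^3/4
  f_x(t,x)  = 21*t*x^2/4
  f_xx(t,x) = 21*t*x/2
Assemble drift = f_t + (1/2) f_xx = 7*x*(3*t + x^2)/4 and diffusion = f_x = 21*t*x^2/4. Substituting x = B_t:
  d(7*B_t^3*t/4) = (7*B_t*(B_t^2 + 3*t)/4) dt + (21*B_t^2*t/4) dB_t.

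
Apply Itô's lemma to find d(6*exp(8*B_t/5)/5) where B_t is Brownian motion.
d(6*exp(8*B_t/5)/5) = (192*exp(8*B_t/5)/125) dt + (48*exp(8*B_t/5)/25) dB_t

Itô's formula for f(B_t) gives d f(B_t) = f'(B_t) dB_t + (1/2) f''(B_t) dt. Compute derivatives of f(x) = 6*exp(8*x/5)/5:
  f'(x)  = 48*exp(8*x/5)/25
  f''(x) = 384*exp(8*x/5)/125
Substitute x = B_t and multiply the f'' term by 1/2:
  drift     = (1/2) * (384*exp(8*x/5)/125) evaluated at B_t = 192*exp(8*B_t/5)/125
  diffusion = (48*exp(8*x/5)/25) evaluated at B_t = 48*exp(8*B_t/5)/25
Therefore d(6*exp(8*B_t/5)/5) = (192*exp(8*B_t/5)/125) dt + (48*exp(8*B_t/5)/25) dB_t.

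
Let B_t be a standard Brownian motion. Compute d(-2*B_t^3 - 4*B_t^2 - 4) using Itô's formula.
d(-2*B_t^3 - 4*B_t^2 - 4) = (-6*B_t - 4) dt + (2*B_t*(-3*B_t - 4)) dB_t

Itô's formula for f(B_t) gives d f(B_t) = f'(B_t) dB_t + (1/2) f''(B_t) dt. Compute derivatives of f(x) = -2*x^3 - 4*x^2 - 4:
  f'(x)  = 2*x*(-3*x - 4)
  f''(x) = -12*x - 8
Substitute x = B_t and multiply the f'' term by 1/2:
  drift     = (1/2) * (-12*x - 8) evaluated at B_t = -6*B_t - 4
  diffusion = (2*x*(-3*x - 4)) evaluated at B_t = 2*B_t*(-3*B_t - 4)
Therefore d(-2*B_t^3 - 4*B_t^2 - 4) = (-6*B_t - 4) dt + (2*B_t*(-3*B_t - 4)) dB_t.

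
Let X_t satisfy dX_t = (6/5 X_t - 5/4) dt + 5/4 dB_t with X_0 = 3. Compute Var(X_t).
Var(X_t) = 125*exp(12*t/5)/192 - 125/192

The variance V(t) = Var(X_t) satisfies V'(t) = 2 a V(t) + c^2 with V(0) = 0 (drift coefficient is linear in X, diffusion is constant). With a = 6/5, c = 5/4, the solution is
  V(t) = (c^2 / (2 a)) * (exp(2 a t) - 1)
       = ((5/4)^2 / (2*(6/5))) * (exp((12/5) t) - 1)
       = 125*exp(12*t/5)/192 - 125/192.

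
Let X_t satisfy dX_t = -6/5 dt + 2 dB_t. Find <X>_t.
<X>_t = 4*t

For an Itô process dX_t = a(t) dt + b(t) dB_t, the quadratic variation is <X>_t = int_0^t b(s)^2 ds (the drift term does not contribute). Here b(s) = 2, so
  b(s)^2 = 4.
Integrating from 0 to t:
  <X>_t = int_0^t (4) ds = 4*t.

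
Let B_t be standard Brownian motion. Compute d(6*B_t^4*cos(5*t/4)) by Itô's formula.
d(6*B_t^4*cos(5*t/4)) = (B_t^2*(-15*B_t^2*sin(5*t/4)/2 + 36*cos(5*t/4))) dt + (24*B_t^3*cos(5*t/4)) dB_t

Itô's formula for f(t, x): d f(t, B_t) = (f_t + (1/2) f_xx) dt + f_x dB_t. Compute partials of f(t, x) = 6*x^4*cos(5*t/4):
  f_t(t,x)  = -15*x^4*sin(5*t/4)/2
  f_x(t,x)  = 24*x^3*cos(5*t/4)
  f_xx(t,x) = 72*x^2*cos(5*t/4)
Assemble drift = f_t + (1/2) f_xx = x^2*(-15*x^2*sin(5*t/4)/2 + 36*cos(5*t/4)) and diffusion = f_x = 24*x^3*cos(5*t/4). Substituting x = B_t:
  d(6*B_t^4*cos(5*t/4)) = (B_t^2*(-15*B_t^2*sin(5*t/4)/2 + 36*cos(5*t/4))) dt + (24*B_t^3*cos(5*t/4)) dB_t.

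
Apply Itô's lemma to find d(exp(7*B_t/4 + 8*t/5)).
d(exp(7*B_t/4 + 8*t/5)) = (501*exp(7*B_t/4 + 8*t/5)/160) dt + (7*exp(7*B_t/4 + 8*t/5)/4) dB_t

Itô's formula for f(t, x): d f(t, B_t) = (f_t + (1/2) f_xx) dt + f_x dB_t. Compute partials of f(t, x) = exp(8*t/5 + 7*x/4):
  f_t(t,x)  = 8*exp(8*t/5 + 7*x/4)/5
  f_x(t,x)  = 7*exp(8*t/5 + 7*x/4)/4
  f_xx(t,x) = 49*exp(8*t/5 + 7*x/4)/16
Assemble drift = f_t + (1/2) f_xx = 501*exp(8*t/5 + 7*x/4)/160 and diffusion = f_x = 7*exp(8*t/5 + 7*x/4)/4. Substituting x = B_t:
  d(exp(7*B_t/4 + 8*t/5)) = (501*exp(7*B_t/4 + 8*t/5)/160) dt + (7*exp(7*B_t/4 + 8*t/5)/4) dB_t.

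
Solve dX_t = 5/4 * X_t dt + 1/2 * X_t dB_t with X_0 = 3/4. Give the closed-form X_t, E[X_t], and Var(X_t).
X_t = 3/4 * exp((9/8) t + (1/2) B_t); E[X_t] = 3*exp(5*t/4)/4; Var(X_t) = 9*(exp(t/4) - 1)*exp(5*t/2)/16

For GBM dX = mu X dt + sigma X dB with X_0 = x_0, apply Itô to Y = log X: dY = (mu - sigma^2/2) dt + sigma dB, so Y_t = log(x_0) + (mu - sigma^2/2) t + sigma B_t and hence X_t = x_0 * exp((mu - sigma^2/2) t + sigma B_t).
With mu = 5/4, sigma = 1/2, x_0 = 3/4, this gives:
  X_t = 3/4 * exp((9/8) * t + (1/2) * B_t).
Since sigma*B_t ~ Normal(0, sigma^2 t), E[exp(sigma*B_t)] = exp(sigma^2 t / 2); so E[X_t] = x_0 * exp((mu - sigma^2/2) t) * exp(sigma^2 t / 2) = x_0 * exp(mu t) = 3*exp(5*t/4)/4.
Var(X_t) = E[X_t^2] - (E[X_t])^2 = x_0^2 * exp(2 mu t) * (exp(sigma^2 t) - 1) = 9*(exp(t/4) - 1)*exp(5*t/2)/16.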